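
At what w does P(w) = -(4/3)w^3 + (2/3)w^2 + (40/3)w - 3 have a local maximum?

P'(w) = -4w^2 + (4/3)w + 40/3 = 0 at w = -5/3, 2.
Since P''(w) = -8w + 4/3, we get P''(-5/3) = 44/3 > 0 ⇒ local minimum; P''(2) = -44/3 < 0 ⇒ local maximum.
So the local maximum value is P(2) = 47/3.

2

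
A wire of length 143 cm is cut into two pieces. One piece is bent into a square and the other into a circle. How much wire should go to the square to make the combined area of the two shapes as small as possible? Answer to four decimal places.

80.0942

Let x be the length used for the square. Square side x/4; circle radius (143−x)/(2π).
A(x) = (x/4)² + π·((143−x)/(2π))² = x²/16 + (143−x)²/(4π) for 0 ≤ x ≤ 143. A'(x) = x/8 − (143−x)/(2π) = 0 gives x = 4·143/(π+4) ≈ 80.0942.
A'' = 1/8 + 1/(2π) > 0, so this gives the minimum combined area; x ≈ 80.0942 cm to the square.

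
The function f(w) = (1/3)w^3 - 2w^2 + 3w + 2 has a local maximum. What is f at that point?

10/3

f'(w) = w^2 - 4w + 3. Setting f'(w) = 0 gives w ∈ {1, 3}.
Since f''(w) = 2w - 4, we get f''(1) = -2 < 0 ⇒ local maximum; f''(3) = 2 > 0 ⇒ local minimum.
Thus f has its local maximum at w = 1, with value 10/3.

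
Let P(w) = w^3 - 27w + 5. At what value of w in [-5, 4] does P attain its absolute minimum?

3

The derivative is 3w^2 - 27, which vanishes at w = -3 and w = 3.
Compare values at every candidate in [-5, 4]: P(-5) = 15,  P(-3) = 59,  P(3) = -49,  P(4) = -39.
Hence the absolute minimum is -49 at w = 3.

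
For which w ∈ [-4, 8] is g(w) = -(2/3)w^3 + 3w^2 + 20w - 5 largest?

g'(w) = -2w^2 + 6w + 20, which vanishes at w = -2 and w = 5.
Candidates: g(-4) = 17/3, g(-2) = -83/3, g(5) = 260/3, g(8) = 17/3.
Hence the absolute maximum is 260/3 at w = 5.

5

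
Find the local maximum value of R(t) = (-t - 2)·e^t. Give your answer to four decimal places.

0.0498

By the product rule, R'(t) = (-t - 3)·e^t. Since e^t > 0, the only critical point is t = -3.
R''(-3) has the same sign as -1 < 0, so this is a local maximum.
R(-3) = (1)·e^(-3) ≈ 0.0498.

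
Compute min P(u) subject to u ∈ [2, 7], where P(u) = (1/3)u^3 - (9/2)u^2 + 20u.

Differentiating, P'(u) = u^2 - 9u + 20; which vanishes at u = 4 and u = 5.
Evaluating at the critical points and endpoints: P(2) = 74/3, P(4) = 88/3, P(5) = 175/6, P(7) = 203/6.
So the minimum is P(2) = 74/3.

74/3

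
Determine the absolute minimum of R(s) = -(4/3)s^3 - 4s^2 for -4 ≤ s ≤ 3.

R'(s) = -4s^2 - 8s, which vanishes at s = -2 and s = 0.
Compare values at every candidate in [-4, 3]: R(-4) = 64/3; R(-2) = -16/3; R(0) = 0; R(3) = -72.
Hence the absolute minimum is -72 at s = 3.

-72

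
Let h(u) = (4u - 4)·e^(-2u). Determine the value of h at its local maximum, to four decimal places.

By the product rule, h'(u) = (-8u + 12)·e^(-2u). Since e^(-2u) > 0, the only critical point is u = 3/2.
h''(3/2) has the same sign as -8 < 0, so this is a local maximum.
h(3/2) = (2)·e^(-3) ≈ 0.0996.

0.0996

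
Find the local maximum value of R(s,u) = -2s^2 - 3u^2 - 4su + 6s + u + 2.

∂R/∂s = -4s - 4u + 6 = 0 and ∂R/∂u = -4s - 6u + 1 = 0, so (s, u) = (4, -5/2).
The Hessian has R_{ss} = -4, R_{uu} = -6, R_{su} = -4, giving D = 8 > 0 with R_{ss} < 0, so the point is a local maximum.
R(4, -5/2) = 51/4.

51/4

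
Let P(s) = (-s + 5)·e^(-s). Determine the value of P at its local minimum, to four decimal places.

Differentiating with the product rule gives P'(s) = (s - 6)·e^(-s). Since e^(-s) > 0, the only critical point is s = 6.
P''(6) has the same sign as 1 > 0, so this is a local minimum.
P(6) = (-1)·e^(-6) ≈ -0.0025.

-0.0025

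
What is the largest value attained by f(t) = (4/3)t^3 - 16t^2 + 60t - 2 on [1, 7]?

The derivative is 4t^2 - 32t + 60, which vanishes at t = 3 and t = 5.
Evaluating at the critical points and endpoints: f(1) = 130/3, f(3) = 70, f(5) = 194/3, f(7) = 274/3.
The maximum over the interval is 274/3, attained at t = 7.

274/3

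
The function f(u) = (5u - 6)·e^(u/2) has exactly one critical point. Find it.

-4/5

Differentiating with the product rule gives f'(u) = ((5/2)u + 2)·e^(u/2). Since e^(u/2) > 0, the only critical point is u = -4/5.
f''(-4/5) has the same sign as 5/2 > 0, so this is a local minimum.
f(-4/5) = (-10)·e^(-2/5) ≈ -6.7032.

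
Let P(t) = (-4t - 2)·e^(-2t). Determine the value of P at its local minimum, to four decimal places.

By the product rule, P'(t) = (8t)·e^(-2t). Since e^(-2t) > 0, the only critical point is t = 0.
P''(0) has the same sign as 8 > 0, so this is a local minimum.
P(0) = (-2)·e^(0) ≈ -2.0000.

-2.0000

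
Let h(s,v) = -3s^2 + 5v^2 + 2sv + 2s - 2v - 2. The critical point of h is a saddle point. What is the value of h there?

∂h/∂s = -6s + 2v + 2 = 0 and ∂h/∂v = 2s + 10v - 2 = 0, so (s, v) = (3/8, 1/8).
The Hessian has h_{ss} = -6, h_{vv} = 10, h_{sv} = 2, giving D = -64 < 0, so the point is a saddle point.
h(3/8, 1/8) = -7/4.

-7/4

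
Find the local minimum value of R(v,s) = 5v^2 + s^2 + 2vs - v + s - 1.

-3/2

∂R/∂v = 10v + 2s - 1 = 0 and ∂R/∂s = 2v + 2s + 1 = 0, so (v, s) = (1/4, -3/4).
The Hessian has R_{vv} = 10, R_{ss} = 2, R_{vs} = 2, giving D = 16 > 0 with R_{vv} > 0, so the point is a local minimum.
R(1/4, -3/4) = -3/2.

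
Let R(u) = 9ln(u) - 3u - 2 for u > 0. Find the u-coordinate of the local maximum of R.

R'(u) = 9/u − 3 = 0 gives u = 3.
R''(u) = -9/u², which is negative for u > 0, so this is a local maximum.
R(3) = 9·ln(3) - 9 - 2 ≈ -1.1125.

3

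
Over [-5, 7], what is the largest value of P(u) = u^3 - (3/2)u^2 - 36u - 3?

129/2

The derivative is 3u^2 - 3u - 36, which vanishes at u = -3 and u = 4.
Candidates: P(-5) = 29/2; P(-3) = 129/2; P(4) = -107; P(7) = 29/2.
The maximum over the interval is 129/2, attained at u = -3.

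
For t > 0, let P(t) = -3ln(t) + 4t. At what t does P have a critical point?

P'(t) = -3/t + 4 = 0 gives t = 3/4.
P''(t) = 3/t², which is positive for t > 0, so this is a local minimum.
P(3/4) = -3·ln(3/4) + 3 ≈ 3.8630.

3/4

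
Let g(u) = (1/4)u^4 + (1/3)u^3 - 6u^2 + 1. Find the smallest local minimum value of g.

g'(u) = u^3 + u^2 - 12u = 0 at u = -4, 0, 3.
Since g''(u) = 3u^2 + 2u - 12, we get g''(-4) = 28 > 0 ⇒ local minimum; g''(0) = -12 < 0 ⇒ local maximum; g''(3) = 21 > 0 ⇒ local minimum.
Thus g has its smallest local minimum at u = -4, with value -157/3.

-157/3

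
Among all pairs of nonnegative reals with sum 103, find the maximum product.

10609/4

With x + y = 103, the product is P(x) = x(103 − x).
P'(x) = 103 − 2x = 0 gives x = 103/2; P'' = −2 < 0, so this is the maximum.
P = 103/2·103/2 = 10609/4.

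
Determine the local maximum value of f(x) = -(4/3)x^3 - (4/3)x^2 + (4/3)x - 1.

Critical points: f'(x) = -4x^2 - (8/3)x + 4/3 vanishes at x = -1, 1/3.
Since f''(x) = -8x - 8/3, we get f''(-1) = 16/3 > 0 ⇒ local minimum; f''(1/3) = -16/3 < 0 ⇒ local maximum.
So the local maximum value is f(1/3) = -61/81.

-61/81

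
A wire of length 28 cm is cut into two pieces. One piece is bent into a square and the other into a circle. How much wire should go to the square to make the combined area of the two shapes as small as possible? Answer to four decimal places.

15.6828

Let x be the length used for the square. Square side x/4; circle radius (28−x)/(2π).
A(x) = (x/4)² + π·((28−x)/(2π))² = x²/16 + (28−x)²/(4π) for 0 ≤ x ≤ 28. A'(x) = x/8 − (28−x)/(2π) = 0 gives x = 4·28/(π+4) ≈ 15.6828.
A'' = 1/8 + 1/(2π) > 0, so this gives the minimum combined area; x ≈ 15.6828 cm to the square.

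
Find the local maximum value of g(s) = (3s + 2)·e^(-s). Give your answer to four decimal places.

g'(s) = 3·e^(-s) + (3s + 2)·(-1)·e^(-s) = (-3s + 1)·e^(-s). Since e^(-s) > 0, the only critical point is s = 1/3.
g''(1/3) has the same sign as -3 < 0, so this is a local maximum.
g(1/3) = (3)·e^(-1/3) ≈ 2.1496.

2.1496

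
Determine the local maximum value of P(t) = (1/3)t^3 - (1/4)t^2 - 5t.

Critical points: P'(t) = t^2 - (1/2)t - 5 vanishes at t = -2, 5/2.
P''(t) = 2t - 1/2. P''(-2) = -9/2 < 0 ⇒ local maximum; P''(5/2) = 9/2 > 0 ⇒ local minimum.
Thus P has its local maximum at t = -2, with value 19/3.

19/3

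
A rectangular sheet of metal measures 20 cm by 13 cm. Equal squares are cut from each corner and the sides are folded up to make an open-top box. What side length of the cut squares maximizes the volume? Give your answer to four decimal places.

2.5703

With cut size x, the volume is V(x) = x(20 − 2x)(13 − 2x) for 0 < x < 6.5.
V'(x) = 12x^2 − 132x + 260. Setting V'(x) = 0 gives x ≈ 2.5703 (the root in (0, 6.5)).
V''(x) = 24x − 132 is negative there, so this is the maximum; V ≈ 300.1750.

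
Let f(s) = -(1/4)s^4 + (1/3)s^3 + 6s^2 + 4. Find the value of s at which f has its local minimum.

Critical points: f'(s) = -s^3 + s^2 + 12s vanishes at s = -3, 0, 4.
f''(s) = -3s^2 + 2s + 12. f''(-3) = -21 < 0 ⇒ local maximum; f''(0) = 12 > 0 ⇒ local minimum; f''(4) = -28 < 0 ⇒ local maximum.
So the local minimum value is f(0) = 4.

0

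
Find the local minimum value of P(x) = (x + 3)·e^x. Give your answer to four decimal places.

P'(x) = 1·e^x + (x + 3)·1·e^x = (x + 4)·e^x. Since e^x > 0, the only critical point is x = -4.
P''(-4) has the same sign as 1 > 0, so this is a local minimum.
P(-4) = (-1)·e^(-4) ≈ -0.0183.

-0.0183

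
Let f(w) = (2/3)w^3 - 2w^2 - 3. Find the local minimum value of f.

-17/3

Critical points: f'(w) = 2w^2 - 4w vanishes at w = 0, 2.
Since f''(w) = 4w - 4, we get f''(0) = -4 < 0 ⇒ local maximum; f''(2) = 4 > 0 ⇒ local minimum.
Thus f has its local minimum at w = 2, with value -17/3.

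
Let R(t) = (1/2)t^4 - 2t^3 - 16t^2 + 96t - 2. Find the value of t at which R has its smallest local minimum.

-4

Critical points: R'(t) = 2t^3 - 6t^2 - 32t + 96 vanishes at t = -4, 3, 4.
Second-derivative test with R''(t) = 6t^2 - 12t - 32: R''(-4) = 112 > 0 ⇒ local minimum; R''(3) = -14 < 0 ⇒ local maximum; R''(4) = 16 > 0 ⇒ local minimum.
The smallest local minimum is R(-4) = -386.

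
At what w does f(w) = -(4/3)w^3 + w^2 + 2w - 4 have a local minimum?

Critical points: f'(w) = -4w^2 + 2w + 2 vanishes at w = -1/2, 1.
f''(w) = -8w + 2. f''(-1/2) = 6 > 0 ⇒ local minimum; f''(1) = -6 < 0 ⇒ local maximum.
So the local minimum value is f(-1/2) = -55/12.

-1/2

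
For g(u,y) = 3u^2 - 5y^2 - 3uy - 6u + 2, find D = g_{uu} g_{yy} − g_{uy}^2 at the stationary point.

-69

∂g/∂u = 6u - 3y - 6 = 0 and ∂g/∂y = -3u - 10y = 0, so (u, y) = (20/23, -6/23).
The Hessian has g_{uu} = 6, g_{yy} = -10, g_{uy} = -3, giving D = -69 < 0, so the point is a saddle point.
D = (6)·(-10) − (-3)^2 = -69.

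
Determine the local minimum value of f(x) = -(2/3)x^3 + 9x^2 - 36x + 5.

f'(x) = -2x^2 + 18x - 36 = 0 at x = 3, 6.
Since f''(x) = -4x + 18, we get f''(3) = 6 > 0 ⇒ local minimum; f''(6) = -6 < 0 ⇒ local maximum.
So the local minimum value is f(3) = -40.

-40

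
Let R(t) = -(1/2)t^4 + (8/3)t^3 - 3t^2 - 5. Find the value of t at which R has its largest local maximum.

R'(t) = -2t^3 + 8t^2 - 6t = 0 at t = 0, 1, 3.
Since R''(t) = -6t^2 + 16t - 6, we get R''(0) = -6 < 0 ⇒ local maximum; R''(1) = 4 > 0 ⇒ local minimum; R''(3) = -12 < 0 ⇒ local maximum.
So the largest local maximum value is R(3) = -1/2.

3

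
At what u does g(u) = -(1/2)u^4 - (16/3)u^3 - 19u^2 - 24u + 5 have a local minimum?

-3

g'(u) = -2u^3 - 16u^2 - 38u - 24 = 0 at u = -4, -3, -1.
g''(u) = -6u^2 - 32u - 38. g''(-4) = -6 < 0 ⇒ local maximum; g''(-3) = 4 > 0 ⇒ local minimum; g''(-1) = -12 < 0 ⇒ local maximum.
The local minimum is g(-3) = 19/2.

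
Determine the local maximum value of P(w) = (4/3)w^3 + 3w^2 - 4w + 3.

37/3

P'(w) = 4w^2 + 6w - 4 = 0 at w = -2, 1/2.
Since P''(w) = 8w + 6, we get P''(-2) = -10 < 0 ⇒ local maximum; P''(1/2) = 10 > 0 ⇒ local minimum.
The local maximum is P(-2) = 37/3.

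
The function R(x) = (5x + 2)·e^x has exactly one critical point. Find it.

-7/5

By the product rule, R'(x) = (5x + 7)·e^x. Since e^x > 0, the only critical point is x = -7/5.
R''(-7/5) has the same sign as 5 > 0, so this is a local minimum.
R(-7/5) = (-5)·e^(-7/5) ≈ -1.2330.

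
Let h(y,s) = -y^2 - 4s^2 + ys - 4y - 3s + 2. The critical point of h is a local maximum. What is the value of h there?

∂h/∂y = -2y + s - 4 = 0 and ∂h/∂s = y - 8s - 3 = 0, so (y, s) = (-7/3, -2/3).
The Hessian has h_{yy} = -2, h_{ss} = -8, h_{ys} = 1, giving D = 15 > 0 with h_{yy} < 0, so the point is a local maximum.
h(-7/3, -2/3) = 23/3.

23/3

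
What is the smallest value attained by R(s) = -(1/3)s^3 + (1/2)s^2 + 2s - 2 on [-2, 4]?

The derivative is -s^2 + s + 2, which vanishes at s = -1 and s = 2.
Compare values at every candidate in [-2, 4]: R(-2) = -4/3, R(-1) = -19/6, R(2) = 4/3, R(4) = -22/3.
The minimum over the interval is -22/3, attained at s = 4.

-22/3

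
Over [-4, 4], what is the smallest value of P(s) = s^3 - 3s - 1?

-53

Differentiating, P'(s) = 3s^2 - 3; which vanishes at s = -1 and s = 1.
Candidates: P(-4) = -53, P(-1) = 1, P(1) = -3, P(4) = 51.
The minimum over the interval is -53, attained at s = -4.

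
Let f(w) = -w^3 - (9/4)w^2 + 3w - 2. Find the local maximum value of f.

-19/16

Critical points: f'(w) = -3w^2 - (9/2)w + 3 vanishes at w = -2, 1/2.
Second-derivative test with f''(w) = -6w - 9/2: f''(-2) = 15/2 > 0 ⇒ local minimum; f''(1/2) = -15/2 < 0 ⇒ local maximum.
The local maximum is f(1/2) = -19/16.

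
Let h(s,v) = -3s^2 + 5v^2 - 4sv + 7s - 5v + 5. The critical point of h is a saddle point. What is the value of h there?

∂h/∂s = -6s - 4v + 7 = 0 and ∂h/∂v = -4s + 10v - 5 = 0, so (s, v) = (25/38, 29/38).
The Hessian has h_{ss} = -6, h_{vv} = 10, h_{sv} = -4, giving D = -76 < 0, so the point is a saddle point.
h(25/38, 29/38) = 205/38.

205/38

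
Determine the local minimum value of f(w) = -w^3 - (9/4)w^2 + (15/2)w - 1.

-291/16

f'(w) = -3w^2 - (9/2)w + 15/2. Setting f'(w) = 0 gives w ∈ {-5/2, 1}.
f''(w) = -6w - 9/2. f''(-5/2) = 21/2 > 0 ⇒ local minimum; f''(1) = -21/2 < 0 ⇒ local maximum.
Thus f has its local minimum at w = -5/2, with value -291/16.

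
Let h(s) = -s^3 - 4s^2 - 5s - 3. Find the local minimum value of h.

-31/27

h'(s) = -3s^2 - 8s - 5 = 0 at s = -5/3, -1.
h''(s) = -6s - 8. h''(-5/3) = 2 > 0 ⇒ local minimum; h''(-1) = -2 < 0 ⇒ local maximum.
So the local minimum value is h(-5/3) = -31/27.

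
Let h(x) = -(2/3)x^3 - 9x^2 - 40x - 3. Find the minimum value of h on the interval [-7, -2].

139/3

Differentiating, h'(x) = -2x^2 - 18x - 40; which vanishes at x = -5 and x = -4.
Compare values at every candidate in [-7, -2]: h(-7) = 194/3,  h(-5) = 166/3,  h(-4) = 167/3,  h(-2) = 139/3.
So the minimum is h(-2) = 139/3.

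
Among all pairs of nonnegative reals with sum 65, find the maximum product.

With x + y = 65, the product is P(x) = x(65 − x).
P'(x) = 65 − 2x = 0 gives x = 65/2; P'' = −2 < 0, so this is the maximum.
P = 65/2·65/2 = 4225/4.

4225/4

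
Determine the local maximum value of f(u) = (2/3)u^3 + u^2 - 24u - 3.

Critical points: f'(u) = 2u^2 + 2u - 24 vanishes at u = -4, 3.
f''(u) = 4u + 2. f''(-4) = -14 < 0 ⇒ local maximum; f''(3) = 14 > 0 ⇒ local minimum.
So the local maximum value is f(-4) = 199/3.

199/3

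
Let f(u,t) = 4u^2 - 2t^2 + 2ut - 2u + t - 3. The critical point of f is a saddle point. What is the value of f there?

∂f/∂u = 8u + 2t - 2 = 0 and ∂f/∂t = 2u - 4t + 1 = 0, so (u, t) = (1/6, 1/3).
The Hessian has f_{uu} = 8, f_{tt} = -4, f_{ut} = 2, giving D = -36 < 0, so the point is a saddle point.
f(1/6, 1/3) = -3.

-3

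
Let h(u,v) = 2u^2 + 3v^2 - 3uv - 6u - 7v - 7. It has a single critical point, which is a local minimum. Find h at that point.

-437/15

∂h/∂u = 4u - 3v - 6 = 0 and ∂h/∂v = -3u + 6v - 7 = 0, so (u, v) = (19/5, 46/15).
The Hessian has h_{uu} = 4, h_{vv} = 6, h_{uv} = -3, giving D = 15 > 0 with h_{uu} > 0, so the point is a local minimum.
h(19/5, 46/15) = -437/15.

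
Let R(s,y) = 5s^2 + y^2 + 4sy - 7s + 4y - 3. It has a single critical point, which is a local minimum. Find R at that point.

-253/4

∂R/∂s = 10s + 4y - 7 = 0 and ∂R/∂y = 4s + 2y + 4 = 0, so (s, y) = (15/2, -17).
The Hessian has R_{ss} = 10, R_{yy} = 2, R_{sy} = 4, giving D = 4 > 0 with R_{ss} > 0, so the point is a local minimum.
R(15/2, -17) = -253/4.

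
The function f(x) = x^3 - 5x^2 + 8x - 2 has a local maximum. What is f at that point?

Critical points: f'(x) = 3x^2 - 10x + 8 vanishes at x = 4/3, 2.
Second-derivative test with f''(x) = 6x - 10: f''(4/3) = -2 < 0 ⇒ local maximum; f''(2) = 2 > 0 ⇒ local minimum.
The local maximum is f(4/3) = 58/27.

58/27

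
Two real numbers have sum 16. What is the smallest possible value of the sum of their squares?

128

With a + b = 16, a^2 + b^2 = a^2 + (16 − a)^2.
The derivative 2a − 2(16 − a) = 4a − 32 vanishes at a = 8; second derivative 4 > 0, a minimum.
The minimum is 2·(8)^2 = 128.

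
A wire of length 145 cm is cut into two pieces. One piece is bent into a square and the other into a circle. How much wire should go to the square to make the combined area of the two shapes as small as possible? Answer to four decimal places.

Let x be the length used for the square. Square side x/4; circle radius (145−x)/(2π).
A(x) = (x/4)² + π·((145−x)/(2π))² = x²/16 + (145−x)²/(4π) for 0 ≤ x ≤ 145. A'(x) = x/8 − (145−x)/(2π) = 0 gives x = 4·145/(π+4) ≈ 81.2144.
A'' = 1/8 + 1/(2π) > 0, so this gives the minimum combined area; x ≈ 81.2144 cm to the square.

81.2144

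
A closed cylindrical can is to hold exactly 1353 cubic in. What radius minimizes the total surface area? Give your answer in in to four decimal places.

With radius r and height h, πr²h = 1353 so h = 1353/(πr²), and S(r) = 2πr² + 2πrh = 2πr² + 2·1353/r.
S'(r) = 4πr − 2·1353/r² = 0 ⇒ r³ = 1353/(2π), so r ≈ 5.9939 and h = 2r ≈ 11.9877.
S''(r) = 4π + 4·1353/r³ > 0, so this is the minimum; S ≈ 677.1940.

5.9939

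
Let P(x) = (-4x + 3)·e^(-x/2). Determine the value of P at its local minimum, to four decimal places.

By the product rule, P'(x) = (2x - 11/2)·e^(-x/2). Since e^(-x/2) > 0, the only critical point is x = 11/4.
P''(11/4) has the same sign as 2 > 0, so this is a local minimum.
P(11/4) = (-8)·e^(-11/8) ≈ -2.0227.

-2.0227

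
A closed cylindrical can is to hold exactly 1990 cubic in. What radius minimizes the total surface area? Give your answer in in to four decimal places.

With radius r and height h, πr²h = 1990 so h = 1990/(πr²), and S(r) = 2πr² + 2πrh = 2πr² + 2·1990/r.
S'(r) = 4πr − 2·1990/r² = 0 ⇒ r³ = 1990/(2π), so r ≈ 6.8164 and h = 2r ≈ 13.6329.
S''(r) = 4π + 4·1990/r³ > 0, so this is the minimum; S ≈ 875.8235.

6.8164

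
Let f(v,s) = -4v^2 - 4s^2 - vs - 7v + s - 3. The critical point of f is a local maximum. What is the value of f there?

∂f/∂v = -8v - s - 7 = 0 and ∂f/∂s = -v - 8s + 1 = 0, so (v, s) = (-19/21, 5/21).
The Hessian has f_{vv} = -8, f_{ss} = -8, f_{vs} = -1, giving D = 63 > 0 with f_{vv} < 0, so the point is a local maximum.
f(-19/21, 5/21) = 2/7.

2/7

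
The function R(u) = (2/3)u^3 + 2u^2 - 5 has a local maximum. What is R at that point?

-7/3

Critical points: R'(u) = 2u^2 + 4u vanishes at u = -2, 0.
R''(u) = 4u + 4. R''(-2) = -4 < 0 ⇒ local maximum; R''(0) = 4 > 0 ⇒ local minimum.
The local maximum is R(-2) = -7/3.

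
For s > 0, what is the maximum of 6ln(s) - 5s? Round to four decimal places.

P'(s) = 6/s − 5 = 0 gives s = 6/5.
P''(s) = -6/s², which is negative for s > 0, so this is a local maximum.
P(6/5) = 6·ln(6/5) - 6 ≈ -4.9061.

-4.9061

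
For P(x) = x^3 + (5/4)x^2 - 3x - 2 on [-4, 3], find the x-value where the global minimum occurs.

P'(x) = 3x^2 + (5/2)x - 3, which vanishes at x = -3/2 and x = 2/3.
Compare values at every candidate in [-4, 3]: P(-4) = -34, P(-3/2) = 31/16, P(2/3) = -85/27, P(3) = 109/4.
So the minimum is P(-4) = -34.

-4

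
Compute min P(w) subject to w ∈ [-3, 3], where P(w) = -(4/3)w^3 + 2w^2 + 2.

-16

Differentiating, P'(w) = -4w^2 + 4w; which vanishes at w = 0 and w = 1.
Evaluating at the critical points and endpoints: P(-3) = 56,  P(0) = 2,  P(1) = 8/3,  P(3) = -16.
So the minimum is P(3) = -16.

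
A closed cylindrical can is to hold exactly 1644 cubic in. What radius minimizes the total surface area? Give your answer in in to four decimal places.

With radius r and height h, πr²h = 1644 so h = 1644/(πr²), and S(r) = 2πr² + 2πrh = 2πr² + 2·1644/r.
S'(r) = 4πr − 2·1644/r² = 0 ⇒ r³ = 1644/(2π), so r ≈ 6.3960 and h = 2r ≈ 12.7920.
S''(r) = 4π + 4·1644/r³ > 0, so this is the minimum; S ≈ 771.1090.

6.3960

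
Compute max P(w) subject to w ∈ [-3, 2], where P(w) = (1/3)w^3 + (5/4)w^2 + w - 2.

23/3

P'(w) = w^2 + (5/2)w + 1, which vanishes at w = -2 and w = -1/2.
Evaluating at the critical points and endpoints: P(-3) = -11/4, P(-2) = -5/3, P(-1/2) = -107/48, P(2) = 23/3.
Hence the absolute maximum is 23/3 at w = 2.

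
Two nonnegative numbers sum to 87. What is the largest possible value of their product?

With x + y = 87, the product is P(x) = x(87 − x).
P'(x) = 87 − 2x = 0 gives x = 87/2; P'' = −2 < 0, so this is the maximum.
P = 87/2·87/2 = 7569/4.

7569/4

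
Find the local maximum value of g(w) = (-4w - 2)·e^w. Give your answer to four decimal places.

0.8925

g'(w) = (-4)·e^w + (-4w - 2)·1·e^w = (-4w - 6)·e^w. Since e^w > 0, the only critical point is w = -3/2.
g''(-3/2) has the same sign as -4 < 0, so this is a local maximum.
g(-3/2) = (4)·e^(-3/2) ≈ 0.8925.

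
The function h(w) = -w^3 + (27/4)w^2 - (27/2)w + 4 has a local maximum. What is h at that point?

-11/4

h'(w) = -3w^2 + (27/2)w - 27/2 = 0 at w = 3/2, 3.
Second-derivative test with h''(w) = -6w + 27/2: h''(3/2) = 9/2 > 0 ⇒ local minimum; h''(3) = -9/2 < 0 ⇒ local maximum.
Thus h has its local maximum at w = 3, with value -11/4.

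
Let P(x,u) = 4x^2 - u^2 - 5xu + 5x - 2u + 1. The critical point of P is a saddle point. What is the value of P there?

-18/41

∂P/∂x = 8x - 5u + 5 = 0 and ∂P/∂u = -5x - 2u - 2 = 0, so (x, u) = (-20/41, 9/41).
The Hessian has P_{xx} = 8, P_{uu} = -2, P_{xu} = -5, giving D = -41 < 0, so the point is a saddle point.
P(-20/41, 9/41) = -18/41.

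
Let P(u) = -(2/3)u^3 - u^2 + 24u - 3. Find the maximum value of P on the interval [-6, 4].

The derivative is -2u^2 - 2u + 24, which vanishes at u = -4 and u = 3.
Candidates: P(-6) = -39,  P(-4) = -217/3,  P(3) = 42,  P(4) = 103/3.
The maximum over the interval is 42, attained at u = 3.

42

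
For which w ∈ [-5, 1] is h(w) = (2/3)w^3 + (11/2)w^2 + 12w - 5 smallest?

-3/2

h'(w) = 2w^2 + 11w + 12, which vanishes at w = -4 and w = -3/2.
Candidates: h(-5) = -65/6, h(-4) = -23/3, h(-3/2) = -103/8, h(1) = 79/6.
So the minimum is h(-3/2) = -103/8.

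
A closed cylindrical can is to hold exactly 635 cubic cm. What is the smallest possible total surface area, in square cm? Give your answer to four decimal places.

408.9753

With radius r and height h, πr²h = 635 so h = 635/(πr²), and S(r) = 2πr² + 2πrh = 2πr² + 2·635/r.
S'(r) = 4πr − 2·635/r² = 0 ⇒ r³ = 635/(2π), so r ≈ 4.6580 and h = 2r ≈ 9.3160.
S''(r) = 4π + 4·635/r³ > 0, so this is the minimum; S ≈ 408.9753.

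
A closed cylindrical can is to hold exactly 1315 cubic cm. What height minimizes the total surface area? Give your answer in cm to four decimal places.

11.8744

With radius r and height h, πr²h = 1315 so h = 1315/(πr²), and S(r) = 2πr² + 2πrh = 2πr² + 2·1315/r.
S'(r) = 4πr − 2·1315/r² = 0 ⇒ r³ = 1315/(2π), so r ≈ 5.9372 and h = 2r ≈ 11.8744.
S''(r) = 4π + 4·1315/r³ > 0, so this is the minimum; S ≈ 664.4542.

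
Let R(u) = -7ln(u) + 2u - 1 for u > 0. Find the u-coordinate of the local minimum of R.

7/2

R'(u) = -7/u + 2 = 0 gives u = 7/2.
R''(u) = 7/u², which is positive for u > 0, so this is a local minimum.
R(7/2) = -7·ln(7/2) + 7 - 1 ≈ -2.7693.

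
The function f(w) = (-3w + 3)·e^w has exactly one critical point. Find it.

0

f'(w) = (-3)·e^w + (-3w + 3)·1·e^w = (-3w)·e^w. Since e^w > 0, the only critical point is w = 0.
f''(0) has the same sign as -3 < 0, so this is a local maximum.
f(0) = (3)·e^(0) ≈ 3.0000.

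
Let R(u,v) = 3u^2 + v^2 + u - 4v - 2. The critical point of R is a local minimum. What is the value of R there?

-73/12

∂R/∂u = 6u + 1 = 0 and ∂R/∂v = 2v - 4 = 0, so (u, v) = (-1/6, 2).
The Hessian has R_{uu} = 6, R_{vv} = 2, R_{uv} = 0, giving D = 12 > 0 with R_{uu} > 0, so the point is a local minimum.
R(-1/6, 2) = -73/12.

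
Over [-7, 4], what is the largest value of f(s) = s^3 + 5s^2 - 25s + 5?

130

The derivative is 3s^2 + 10s - 25, which vanishes at s = -5 and s = 5/3.
Candidates: f(-7) = 82, f(-5) = 130, f(5/3) = -490/27, f(4) = 49.
The maximum over the interval is 130, attained at s = -5.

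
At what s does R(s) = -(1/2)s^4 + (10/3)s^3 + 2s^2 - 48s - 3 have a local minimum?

3

R'(s) = -2s^3 + 10s^2 + 4s - 48 = 0 at s = -2, 3, 4.
Since R''(s) = -6s^2 + 20s + 4, we get R''(-2) = -60 < 0 ⇒ local maximum; R''(3) = 10 > 0 ⇒ local minimum; R''(4) = -12 < 0 ⇒ local maximum.
Thus R has its local minimum at s = 3, with value -159/2.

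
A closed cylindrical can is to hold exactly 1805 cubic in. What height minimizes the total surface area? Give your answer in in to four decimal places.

With radius r and height h, πr²h = 1805 so h = 1805/(πr²), and S(r) = 2πr² + 2πrh = 2πr² + 2·1805/r.
S'(r) = 4πr − 2·1805/r² = 0 ⇒ r³ = 1805/(2π), so r ≈ 6.5983 and h = 2r ≈ 13.1966.
S''(r) = 4π + 4·1805/r³ > 0, so this is the minimum; S ≈ 820.6652.

13.1966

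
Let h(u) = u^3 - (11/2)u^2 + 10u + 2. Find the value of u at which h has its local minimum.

2

h'(u) = 3u^2 - 11u + 10. Setting h'(u) = 0 gives u ∈ {5/3, 2}.
Since h''(u) = 6u - 11, we get h''(5/3) = -1 < 0 ⇒ local maximum; h''(2) = 1 > 0 ⇒ local minimum.
So the local minimum value is h(2) = 8.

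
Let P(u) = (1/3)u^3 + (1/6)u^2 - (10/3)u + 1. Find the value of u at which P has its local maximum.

-2

P'(u) = u^2 + (1/3)u - 10/3 = 0 at u = -2, 5/3.
Since P''(u) = 2u + 1/3, we get P''(-2) = -11/3 < 0 ⇒ local maximum; P''(5/3) = 11/3 > 0 ⇒ local minimum.
The local maximum is P(-2) = 17/3.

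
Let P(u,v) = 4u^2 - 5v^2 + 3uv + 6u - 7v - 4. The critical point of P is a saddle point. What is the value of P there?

∂P/∂u = 8u + 3v + 6 = 0 and ∂P/∂v = 3u - 10v - 7 = 0, so (u, v) = (-39/89, -74/89).
The Hessian has P_{uu} = 8, P_{vv} = -10, P_{uv} = 3, giving D = -89 < 0, so the point is a saddle point.
P(-39/89, -74/89) = -214/89.

-214/89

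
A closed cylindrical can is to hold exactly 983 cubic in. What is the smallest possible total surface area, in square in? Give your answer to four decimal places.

547.2892

With radius r and height h, πr²h = 983 so h = 983/(πr²), and S(r) = 2πr² + 2πrh = 2πr² + 2·983/r.
S'(r) = 4πr − 2·983/r² = 0 ⇒ r³ = 983/(2π), so r ≈ 5.3884 and h = 2r ≈ 10.7768.
S''(r) = 4π + 4·983/r³ > 0, so this is the minimum; S ≈ 547.2892.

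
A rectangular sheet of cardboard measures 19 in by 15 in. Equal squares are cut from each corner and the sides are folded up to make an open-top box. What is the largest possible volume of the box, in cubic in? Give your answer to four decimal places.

With cut size x, the volume is V(x) = x(19 − 2x)(15 − 2x) for 0 < x < 7.5.
V'(x) = 12x^2 − 136x + 285. Setting V'(x) = 0 gives x ≈ 2.7751 (the root in (0, 7.5)).
V''(x) = 24x − 136 is negative there, so this is the maximum; V ≈ 352.7094.

352.7094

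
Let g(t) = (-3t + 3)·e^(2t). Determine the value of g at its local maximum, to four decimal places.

Differentiating with the product rule gives g'(t) = (-6t + 3)·e^(2t). Since e^(2t) > 0, the only critical point is t = 1/2.
g''(1/2) has the same sign as -6 < 0, so this is a local maximum.
g(1/2) = (3/2)·e^(1) ≈ 4.0774.

4.0774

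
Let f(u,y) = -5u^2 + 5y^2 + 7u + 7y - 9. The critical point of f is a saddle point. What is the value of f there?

-9

∂f/∂u = -10u + 7 = 0 and ∂f/∂y = 10y + 7 = 0, so (u, y) = (7/10, -7/10).
The Hessian has f_{uu} = -10, f_{yy} = 10, f_{uy} = 0, giving D = -100 < 0, so the point is a saddle point.
f(7/10, -7/10) = -9.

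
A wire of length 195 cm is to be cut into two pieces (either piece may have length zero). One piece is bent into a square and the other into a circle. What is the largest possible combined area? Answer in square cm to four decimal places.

Let x be the length used for the square. Square side x/4; circle radius (195−x)/(2π).
A(x) = (x/4)² + π·((195−x)/(2π))² = x²/16 + (195−x)²/(4π) for 0 ≤ x ≤ 195. A'(x) = x/8 − (195−x)/(2π) = 0 gives x = 4·195/(π+4) ≈ 109.2193.
A'' > 0, so the interior critical point is a minimum; the maximum is at an endpoint. A(0) = 3025.9334 and A(195) = 2376.5625, so the largest area is 3025.9334.

3025.9334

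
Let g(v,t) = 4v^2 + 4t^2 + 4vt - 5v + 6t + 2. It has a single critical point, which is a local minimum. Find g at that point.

-67/12

∂g/∂v = 8v + 4t - 5 = 0 and ∂g/∂t = 4v + 8t + 6 = 0, so (v, t) = (4/3, -17/12).
The Hessian has g_{vv} = 8, g_{tt} = 8, g_{vt} = 4, giving D = 48 > 0 with g_{vv} > 0, so the point is a local minimum.
g(4/3, -17/12) = -67/12.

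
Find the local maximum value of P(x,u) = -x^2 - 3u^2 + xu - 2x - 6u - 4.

16/11

∂P/∂x = -2x + u - 2 = 0 and ∂P/∂u = x - 6u - 6 = 0, so (x, u) = (-18/11, -14/11).
The Hessian has P_{xx} = -2, P_{uu} = -6, P_{xu} = 1, giving D = 11 > 0 with P_{xx} < 0, so the point is a local maximum.
P(-18/11, -14/11) = 16/11.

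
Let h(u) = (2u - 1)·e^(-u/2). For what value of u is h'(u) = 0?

5/2

h'(u) = 2·e^(-u/2) + (2u - 1)·(-1/2)·e^(-u/2) = (-u + 5/2)·e^(-u/2). Since e^(-u/2) > 0, the only critical point is u = 5/2.
h''(5/2) has the same sign as -1 < 0, so this is a local maximum.
h(5/2) = (4)·e^(-5/4) ≈ 1.1460.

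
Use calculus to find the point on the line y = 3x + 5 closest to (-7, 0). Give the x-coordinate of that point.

Minimize D(x)^2 = (x + 7)^2 + (3x + 5)^2.
d/dx[D^2] = 2(x + 7) + 2·3·(3x + 5) = 0 ⇒ x = -11/5.
Then y = -8/5 and the distance is √(128/5) ≈ 5.0596.

-11/5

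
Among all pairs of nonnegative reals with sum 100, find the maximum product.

2500

With x + y = 100, the product is P(x) = x(100 − x).
P'(x) = 100 − 2x = 0 gives x = 50; P'' = −2 < 0, so this is the maximum.
P = 50·50 = 2500.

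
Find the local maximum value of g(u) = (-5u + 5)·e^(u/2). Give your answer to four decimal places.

6.0653

Differentiating with the product rule gives g'(u) = (-(5/2)u - 5/2)·e^(u/2). Since e^(u/2) > 0, the only critical point is u = -1.
g''(-1) has the same sign as -5/2 < 0, so this is a local maximum.
g(-1) = (10)·e^(-1/2) ≈ 6.0653.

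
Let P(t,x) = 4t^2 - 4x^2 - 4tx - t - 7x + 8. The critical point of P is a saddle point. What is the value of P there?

43/4

∂P/∂t = 8t - 4x - 1 = 0 and ∂P/∂x = -4t - 8x - 7 = 0, so (t, x) = (-1/4, -3/4).
The Hessian has P_{tt} = 8, P_{xx} = -8, P_{tx} = -4, giving D = -80 < 0, so the point is a saddle point.
P(-1/4, -3/4) = 43/4.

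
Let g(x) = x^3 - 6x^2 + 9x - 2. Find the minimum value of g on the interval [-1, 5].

g'(x) = 3x^2 - 12x + 9, which vanishes at x = 1 and x = 3.
Candidates: g(-1) = -18, g(1) = 2, g(3) = -2, g(5) = 18.
Hence the absolute minimum is -18 at x = -1.

-18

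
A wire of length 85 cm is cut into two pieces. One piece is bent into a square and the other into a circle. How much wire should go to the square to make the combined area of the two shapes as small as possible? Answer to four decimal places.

Let x be the length used for the square. Square side x/4; circle radius (85−x)/(2π).
A(x) = (x/4)² + π·((85−x)/(2π))² = x²/16 + (85−x)²/(4π) for 0 ≤ x ≤ 85. A'(x) = x/8 − (85−x)/(2π) = 0 gives x = 4·85/(π+4) ≈ 47.6084.
A'' = 1/8 + 1/(2π) > 0, so this gives the minimum combined area; x ≈ 47.6084 cm to the square.

47.6084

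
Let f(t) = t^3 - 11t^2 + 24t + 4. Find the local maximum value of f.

Critical points: f'(t) = 3t^2 - 22t + 24 vanishes at t = 4/3, 6.
Second-derivative test with f''(t) = 6t - 22: f''(4/3) = -14 < 0 ⇒ local maximum; f''(6) = 14 > 0 ⇒ local minimum.
So the local maximum value is f(4/3) = 508/27.

508/27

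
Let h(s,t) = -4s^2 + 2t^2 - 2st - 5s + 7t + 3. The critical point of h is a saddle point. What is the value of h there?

∂h/∂s = -8s - 2t - 5 = 0 and ∂h/∂t = -2s + 4t + 7 = 0, so (s, t) = (-1/6, -11/6).
The Hessian has h_{ss} = -8, h_{tt} = 4, h_{st} = -2, giving D = -36 < 0, so the point is a saddle point.
h(-1/6, -11/6) = -3.

-3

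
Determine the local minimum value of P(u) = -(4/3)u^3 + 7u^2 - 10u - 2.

P'(u) = -4u^2 + 14u - 10 = 0 at u = 1, 5/2.
Second-derivative test with P''(u) = -8u + 14: P''(1) = 6 > 0 ⇒ local minimum; P''(5/2) = -6 < 0 ⇒ local maximum.
So the local minimum value is P(1) = -19/3.

-19/3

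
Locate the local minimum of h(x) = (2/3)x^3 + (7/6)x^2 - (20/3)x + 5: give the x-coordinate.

h'(x) = 2x^2 + (7/3)x - 20/3 = 0 at x = -5/2, 4/3.
Since h''(x) = 4x + 7/3, we get h''(-5/2) = -23/3 < 0 ⇒ local maximum; h''(4/3) = 23/3 > 0 ⇒ local minimum.
So the local minimum value is h(4/3) = -19/81.

4/3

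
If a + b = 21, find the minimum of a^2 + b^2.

With a + b = 21, a^2 + b^2 = a^2 + (21 − a)^2.
The derivative 2a − 2(21 − a) = 4a − 42 vanishes at a = 21/2; second derivative 4 > 0, a minimum.
The minimum is 2·(21/2)^2 = 441/2.

441/2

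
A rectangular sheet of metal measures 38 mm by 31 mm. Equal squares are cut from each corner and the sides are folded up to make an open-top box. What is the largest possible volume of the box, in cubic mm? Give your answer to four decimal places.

2971.8534

With cut size x, the volume is V(x) = x(38 − 2x)(31 − 2x) for 0 < x < 15.5.
V'(x) = 12x^2 − 276x + 1178. Setting V'(x) = 0 gives x ≈ 5.6619 (the root in (0, 15.5)).
V''(x) = 24x − 276 is negative there, so this is the maximum; V ≈ 2971.8534.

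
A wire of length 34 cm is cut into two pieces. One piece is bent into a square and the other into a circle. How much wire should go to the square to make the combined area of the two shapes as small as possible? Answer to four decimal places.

Let x be the length used for the square. Square side x/4; circle radius (34−x)/(2π).
A(x) = (x/4)² + π·((34−x)/(2π))² = x²/16 + (34−x)²/(4π) for 0 ≤ x ≤ 34. A'(x) = x/8 − (34−x)/(2π) = 0 gives x = 4·34/(π+4) ≈ 19.0434.
A'' = 1/8 + 1/(2π) > 0, so this gives the minimum combined area; x ≈ 19.0434 cm to the square.

19.0434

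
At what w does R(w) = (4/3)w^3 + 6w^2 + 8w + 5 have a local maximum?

Critical points: R'(w) = 4w^2 + 12w + 8 vanishes at w = -2, -1.
R''(w) = 8w + 12. R''(-2) = -4 < 0 ⇒ local maximum; R''(-1) = 4 > 0 ⇒ local minimum.
Thus R has its local maximum at w = -2, with value 7/3.

-2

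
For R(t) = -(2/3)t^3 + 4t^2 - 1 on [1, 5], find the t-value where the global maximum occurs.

4

Differentiating, R'(t) = -2t^2 + 8t; whose only zero in [1, 5] is t = 4.
Evaluating at the critical points and endpoints: R(1) = 7/3; R(4) = 61/3; R(5) = 47/3.
Hence the absolute maximum is 61/3 at t = 4.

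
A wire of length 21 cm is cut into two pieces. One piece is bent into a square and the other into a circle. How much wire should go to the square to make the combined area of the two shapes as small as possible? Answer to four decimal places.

Let x be the length used for the square. Square side x/4; circle radius (21−x)/(2π).
A(x) = (x/4)² + π·((21−x)/(2π))² = x²/16 + (21−x)²/(4π) for 0 ≤ x ≤ 21. A'(x) = x/8 − (21−x)/(2π) = 0 gives x = 4·21/(π+4) ≈ 11.7621.
A'' = 1/8 + 1/(2π) > 0, so this gives the minimum combined area; x ≈ 11.7621 cm to the square.

11.7621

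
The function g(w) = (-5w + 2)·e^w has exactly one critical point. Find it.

Differentiating with the product rule gives g'(w) = (-5w - 3)·e^w. Since e^w > 0, the only critical point is w = -3/5.
g''(-3/5) has the same sign as -5 < 0, so this is a local maximum.
g(-3/5) = (5)·e^(-3/5) ≈ 2.7441.

-3/5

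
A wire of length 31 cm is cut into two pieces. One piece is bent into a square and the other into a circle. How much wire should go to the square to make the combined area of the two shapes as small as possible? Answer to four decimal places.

17.3631

Let x be the length used for the square. Square side x/4; circle radius (31−x)/(2π).
A(x) = (x/4)² + π·((31−x)/(2π))² = x²/16 + (31−x)²/(4π) for 0 ≤ x ≤ 31. A'(x) = x/8 − (31−x)/(2π) = 0 gives x = 4·31/(π+4) ≈ 17.3631.
A'' = 1/8 + 1/(2π) > 0, so this gives the minimum combined area; x ≈ 17.3631 cm to the square.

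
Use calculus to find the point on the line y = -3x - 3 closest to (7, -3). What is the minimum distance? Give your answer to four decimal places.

6.6408

Minimize D(x)^2 = (x - 7)^2 + (-3x)^2.
d/dx[D^2] = 2(x - 7) + 2·(-3)·(-3x) = 0 ⇒ x = 7/10.
Then y = -51/10 and the distance is √(441/10) ≈ 6.6408.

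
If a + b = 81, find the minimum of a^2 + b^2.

6561/2

With a + b = 81, a^2 + b^2 = a^2 + (81 − a)^2.
The derivative 2a − 2(81 − a) = 4a − 162 vanishes at a = 81/2; second derivative 4 > 0, a minimum.
The minimum is 2·(81/2)^2 = 6561/2.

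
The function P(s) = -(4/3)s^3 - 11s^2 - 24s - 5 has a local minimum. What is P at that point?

P'(s) = -4s^2 - 22s - 24. Setting P'(s) = 0 gives s ∈ {-4, -3/2}.
Since P''(s) = -8s - 22, we get P''(-4) = 10 > 0 ⇒ local minimum; P''(-3/2) = -10 < 0 ⇒ local maximum.
The local minimum is P(-4) = 1/3.

1/3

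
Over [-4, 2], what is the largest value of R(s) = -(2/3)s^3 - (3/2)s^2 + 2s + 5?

47/3

R'(s) = -2s^2 - 3s + 2, which vanishes at s = -2 and s = 1/2.
Evaluating at the critical points and endpoints: R(-4) = 47/3,  R(-2) = 1/3,  R(1/2) = 133/24,  R(2) = -7/3.
Hence the absolute maximum is 47/3 at s = -4.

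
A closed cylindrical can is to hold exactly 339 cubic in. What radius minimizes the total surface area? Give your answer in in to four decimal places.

With radius r and height h, πr²h = 339 so h = 339/(πr²), and S(r) = 2πr² + 2πrh = 2πr² + 2·339/r.
S'(r) = 4πr − 2·339/r² = 0 ⇒ r³ = 339/(2π), so r ≈ 3.7787 and h = 2r ≈ 7.5574.
S''(r) = 4π + 4·339/r³ > 0, so this is the minimum; S ≈ 269.1417.

3.7787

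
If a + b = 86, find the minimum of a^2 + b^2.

With a + b = 86, a^2 + b^2 = a^2 + (86 − a)^2.
The derivative 2a − 2(86 − a) = 4a − 172 vanishes at a = 43; second derivative 4 > 0, a minimum.
The minimum is 2·(43)^2 = 3698.

3698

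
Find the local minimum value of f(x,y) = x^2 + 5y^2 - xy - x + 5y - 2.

-63/19

∂f/∂x = 2x - y - 1 = 0 and ∂f/∂y = -x + 10y + 5 = 0, so (x, y) = (5/19, -9/19).
The Hessian has f_{xx} = 2, f_{yy} = 10, f_{xy} = -1, giving D = 19 > 0 with f_{xx} > 0, so the point is a local minimum.
f(5/19, -9/19) = -63/19.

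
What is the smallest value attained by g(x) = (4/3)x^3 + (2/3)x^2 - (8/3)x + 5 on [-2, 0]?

Differentiating, g'(x) = 4x^2 + (4/3)x - 8/3; whose only zero in [-2, 0] is x = -1.
Evaluating at the critical points and endpoints: g(-2) = 7/3; g(-1) = 7; g(0) = 5.
So the minimum is g(-2) = 7/3.

7/3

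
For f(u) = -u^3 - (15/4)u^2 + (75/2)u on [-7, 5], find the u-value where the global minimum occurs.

-5

f'(u) = -3u^2 - (15/2)u + 75/2, which vanishes at u = -5 and u = 5/2.
Compare values at every candidate in [-7, 5]: f(-7) = -413/4; f(-5) = -625/4; f(5/2) = 875/16; f(5) = -125/4.
Hence the absolute minimum is -625/4 at u = -5.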